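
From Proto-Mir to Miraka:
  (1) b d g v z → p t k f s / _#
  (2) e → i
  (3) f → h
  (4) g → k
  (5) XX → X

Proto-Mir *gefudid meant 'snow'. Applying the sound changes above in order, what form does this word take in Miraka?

kihudit

Miraka: *gefudid > gefudit > gifudit > gihudit > kihudit  (by final devoicing, vowel merger, unconditioned shift, unconditioned shift)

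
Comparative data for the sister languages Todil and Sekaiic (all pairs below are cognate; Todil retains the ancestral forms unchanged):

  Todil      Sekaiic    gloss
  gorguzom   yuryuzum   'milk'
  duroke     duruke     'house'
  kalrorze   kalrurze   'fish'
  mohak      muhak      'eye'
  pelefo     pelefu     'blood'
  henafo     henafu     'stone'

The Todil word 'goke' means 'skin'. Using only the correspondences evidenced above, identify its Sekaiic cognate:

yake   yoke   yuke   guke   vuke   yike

gorguzom ~ yuryuzum — Todil g corresponds to Sekaiic y word-initially before a back vowel.
duroke ~ duruke, mohak ~ muhak — Todil o corresponds to Sekaiic u after a consonant, before a consonant other than r, m, n, p, b, f, v.
Applying these to Todil 'goke':
  goke → yoke   (g→y word-initially before a back vowel)
  yoke → yuke   (o→u after a consonant, before a consonant other than r, m, n, p, b, f, v)
So the Sekaiic cognate is 'yuke'.

yuke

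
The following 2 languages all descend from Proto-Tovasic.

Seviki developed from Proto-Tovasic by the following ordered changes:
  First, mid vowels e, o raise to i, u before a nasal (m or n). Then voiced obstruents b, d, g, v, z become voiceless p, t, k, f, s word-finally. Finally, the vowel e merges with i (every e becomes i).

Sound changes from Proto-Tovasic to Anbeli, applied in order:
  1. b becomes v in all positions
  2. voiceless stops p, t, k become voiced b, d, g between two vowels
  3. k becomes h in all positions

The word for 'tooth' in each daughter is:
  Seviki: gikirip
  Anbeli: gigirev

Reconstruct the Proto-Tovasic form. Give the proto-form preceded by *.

Position 3: Seviki has k, Anbeli has g. Taking the neighbouring segments as reconstructed: Seviki k can only go back to *k; Anbeli g could go back to *k or *g — the one source consistent with every daughter is *k.
Position 7: Seviki has p, Anbeli has v. Taking the neighbouring segments as reconstructed: Seviki p could go back to *p or *b; Anbeli v could go back to *b or *v — the one source consistent with every daughter is *b.
Continuing position by position gives *gikireb; check it forward:
Seviki: *gikireb > gikirep > gikirip  (by final devoicing, vowel merger)
Anbeli: *gikireb
  gikireb → gikirev   [unconditioned shift]
  gikirev → gigirev   [intervocalic voicing]
  gigirev (rule 3 does not apply)
  giving Anbeli gigirev.
Only *gikireb yields all of Seviki gikirip, Anbeli gigirev.

*gikireb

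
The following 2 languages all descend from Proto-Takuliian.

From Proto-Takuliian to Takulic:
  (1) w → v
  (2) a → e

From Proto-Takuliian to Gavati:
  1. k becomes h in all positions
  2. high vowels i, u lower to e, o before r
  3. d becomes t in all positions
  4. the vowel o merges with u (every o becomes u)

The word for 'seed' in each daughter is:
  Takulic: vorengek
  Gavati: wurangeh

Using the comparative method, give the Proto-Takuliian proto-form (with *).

Position 1: Takulic has v, Gavati has w. Gavati preserves w here (none of its changes turn any other segment into w), so the proto-segment is *w.
Position 8: Takulic has k, Gavati has h. Takulic preserves k here (none of its changes turn any other segment into k), so the proto-segment is *k.
Position 2: Takulic has o, Gavati has u. Takulic preserves o here (none of its changes turn any other segment into o), so the proto-segment is *o.
Continuing position by position gives *worangek; check it forward:
Takulic: *worangek
  worangek → vorangek   [unconditioned shift]
  vorangek → vorengek   [vowel merger]
  giving Takulic vorengek.
Gavati: *worangek > worangeh > wurangeh  (by unconditioned shift, vowel merger)
Only *worangek yields all of Takulic vorengek, Gavati wurangeh.

*worangek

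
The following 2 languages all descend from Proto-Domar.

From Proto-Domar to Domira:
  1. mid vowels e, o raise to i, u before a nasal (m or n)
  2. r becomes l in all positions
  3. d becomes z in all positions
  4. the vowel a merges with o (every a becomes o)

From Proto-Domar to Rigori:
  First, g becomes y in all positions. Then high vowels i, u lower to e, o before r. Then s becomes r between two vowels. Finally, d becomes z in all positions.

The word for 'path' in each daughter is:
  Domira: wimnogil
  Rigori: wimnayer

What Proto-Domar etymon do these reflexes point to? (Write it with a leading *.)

*wimnagir

Position 5: Domira has o, Rigori has a. Rigori preserves a here (none of its changes turn any other segment into a), so the proto-segment is *a.
Position 8: Domira has l, Rigori has r. Taking the neighbouring segments as reconstructed: Domira l could go back to *l or *r; Rigori r can only go back to *r — the one source consistent with every daughter is *r.
This points to *wimnagir. Verify forward in each daughter:
Domira: start from *wimnagir.
  rule 1: no change — wimnagir
  rule 2 (unconditioned shift): wimnagir → wimnagil
  rule 3: no change — wimnagil
  rule 4 (vowel merger): wimnagil → wimnogil
  ⇒ Domira wimnogil
Rigori: start from *wimnagir.
  rule 1 (unconditioned shift): wimnagir → wimnayir
  rule 2 (pre-rhotic lowering): wimnayir → wimnayer
  rule 3: no change — wimnayer
  rule 4: no change — wimnayer
  ⇒ Rigori wimnayer
Only *wimnagir yields all of Domira wimnogil, Rigori wimnayer.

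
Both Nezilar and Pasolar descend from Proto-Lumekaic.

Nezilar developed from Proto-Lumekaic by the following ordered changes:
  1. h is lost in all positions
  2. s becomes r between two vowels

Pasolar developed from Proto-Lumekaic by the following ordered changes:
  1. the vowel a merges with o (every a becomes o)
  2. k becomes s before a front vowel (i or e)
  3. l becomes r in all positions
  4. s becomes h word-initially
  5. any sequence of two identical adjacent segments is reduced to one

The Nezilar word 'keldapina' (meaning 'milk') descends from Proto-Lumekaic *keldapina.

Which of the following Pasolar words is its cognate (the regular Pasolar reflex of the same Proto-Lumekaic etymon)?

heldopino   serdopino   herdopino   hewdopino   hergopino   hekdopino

Pasolar: *keldapina
  keldapina → keldopino   [vowel merger]
  keldopino → seldopino   [palatalisation]
  seldopino → serdopino   [unconditioned shift]
  serdopino → herdopino   [debuccalisation]
  herdopino (rule 5 does not apply)
  giving Pasolar herdopino.

herdopino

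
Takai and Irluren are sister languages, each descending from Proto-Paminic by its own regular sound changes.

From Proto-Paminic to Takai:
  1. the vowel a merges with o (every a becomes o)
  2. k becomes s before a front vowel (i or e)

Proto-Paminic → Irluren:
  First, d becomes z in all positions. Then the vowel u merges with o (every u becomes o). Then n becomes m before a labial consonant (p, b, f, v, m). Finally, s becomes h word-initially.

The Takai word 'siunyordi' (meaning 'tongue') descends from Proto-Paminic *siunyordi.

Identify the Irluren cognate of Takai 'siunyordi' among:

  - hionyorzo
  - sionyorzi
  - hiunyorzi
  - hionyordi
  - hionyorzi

Irluren: start from *siunyordi.
  rule 1 (unconditioned shift): siunyordi → siunyorzi
  rule 2 (vowel merger): siunyorzi → sionyorzi
  rule 3: no change — sionyorzi
  rule 4 (debuccalisation): sionyorzi → hionyorzi
  ⇒ Irluren hionyorzi
Among the options, 'hionyorzi' alone shows every Irluren change applied in order.

hionyorzi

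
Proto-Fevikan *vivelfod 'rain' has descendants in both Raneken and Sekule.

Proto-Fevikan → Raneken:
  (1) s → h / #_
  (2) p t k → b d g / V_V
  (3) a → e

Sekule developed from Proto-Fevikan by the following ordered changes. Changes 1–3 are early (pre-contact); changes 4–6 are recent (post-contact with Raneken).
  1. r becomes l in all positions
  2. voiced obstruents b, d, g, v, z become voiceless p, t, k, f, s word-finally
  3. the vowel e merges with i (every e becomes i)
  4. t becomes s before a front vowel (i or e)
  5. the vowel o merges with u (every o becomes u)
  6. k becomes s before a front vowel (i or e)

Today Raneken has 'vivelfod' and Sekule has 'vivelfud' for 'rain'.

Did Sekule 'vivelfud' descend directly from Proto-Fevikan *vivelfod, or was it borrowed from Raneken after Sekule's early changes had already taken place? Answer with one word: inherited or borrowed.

If inherited, *vivelfod would pass through all of Sekule's changes:
Sekule: start from *vivelfod.
  rule 1: no change — vivelfod
  rule 2 (final devoicing): vivelfod → vivelfot
  rule 3 (vowel merger): vivelfot → vivilfot
  rule 4: no change — vivilfot
  rule 5 (vowel merger): vivilfot → vivilfut
  rule 6: no change — vivilfut
  ⇒ Sekule vivilfut
If borrowed from Raneken 'vivelfod' after the early changes, it would undergo only the recent ones:
  rule 4 (palatalisation): no change (vivelfod)
  rule 5 (vowel merger): vivelfod → vivelfud
  rule 6 (palatalisation): no change (vivelfud)
  ⇒ as a loan: vivelfud
Sekule 'vivelfud' matches the loan outcome 'vivelfud', not the inherited 'vivilfut' — it skipped the early Sekule changes, so it was borrowed from Raneken.

borrowed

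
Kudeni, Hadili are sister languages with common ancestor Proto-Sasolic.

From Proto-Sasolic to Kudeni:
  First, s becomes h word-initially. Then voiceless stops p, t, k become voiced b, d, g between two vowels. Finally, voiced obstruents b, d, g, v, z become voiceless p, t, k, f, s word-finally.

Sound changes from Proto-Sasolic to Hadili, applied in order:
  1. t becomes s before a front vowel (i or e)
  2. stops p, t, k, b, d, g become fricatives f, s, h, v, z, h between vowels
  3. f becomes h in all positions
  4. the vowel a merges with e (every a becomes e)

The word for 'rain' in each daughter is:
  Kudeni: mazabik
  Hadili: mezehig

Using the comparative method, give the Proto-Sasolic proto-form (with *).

Position 4: Kudeni has a, Hadili has e. Kudeni preserves a here (none of its changes turn any other segment into a), so the proto-segment is *a.
Position 2: Kudeni has a, Hadili has e. Kudeni preserves a here (none of its changes turn any other segment into a), so the proto-segment is *a.
Continuing position by position gives *mazapig; check it forward:
Kudeni: start from *mazapig.
  rule 1: no change — mazapig
  rule 2 (intervocalic voicing): mazapig → mazabig
  rule 3 (final devoicing): mazabig → mazabik
  ⇒ Kudeni mazabik
Hadili: *mazapig
  mazapig (rule 1 does not apply)
  mazapig → mazafig   [intervocalic lenition]
  mazafig → mazahig   [unconditioned shift]
  mazahig → mezehig   [vowel merger]
  giving Hadili mezehig.
*mazapig is the unique common source.

*mazapig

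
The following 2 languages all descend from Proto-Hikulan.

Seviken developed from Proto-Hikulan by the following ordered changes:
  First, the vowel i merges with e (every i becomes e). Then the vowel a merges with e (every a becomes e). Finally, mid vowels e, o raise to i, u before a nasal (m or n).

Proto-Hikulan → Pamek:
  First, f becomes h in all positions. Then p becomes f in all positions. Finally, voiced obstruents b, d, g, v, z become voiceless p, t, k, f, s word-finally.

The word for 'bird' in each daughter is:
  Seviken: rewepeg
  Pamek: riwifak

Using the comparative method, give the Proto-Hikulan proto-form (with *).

*riwipag

Position 6: Seviken has e, Pamek has a. Pamek preserves a here (none of its changes turn any other segment into a), so the proto-segment is *a.
Position 4: Seviken has e, Pamek has i. Pamek preserves i here (none of its changes turn any other segment into i), so the proto-segment is *i.
This points to *riwipag. Verify forward in each daughter:
Seviken: *riwipag > rewepag > rewepeg  (by vowel merger, vowel merger)
Pamek: start from *riwipag.
  rule 1: no change — riwipag
  rule 2 (unconditioned shift): riwipag → riwifag
  rule 3 (final devoicing): riwifag → riwifak
  ⇒ Pamek riwifak
No other proto-form is consistent with every reflex, so the reconstruction is *riwipag.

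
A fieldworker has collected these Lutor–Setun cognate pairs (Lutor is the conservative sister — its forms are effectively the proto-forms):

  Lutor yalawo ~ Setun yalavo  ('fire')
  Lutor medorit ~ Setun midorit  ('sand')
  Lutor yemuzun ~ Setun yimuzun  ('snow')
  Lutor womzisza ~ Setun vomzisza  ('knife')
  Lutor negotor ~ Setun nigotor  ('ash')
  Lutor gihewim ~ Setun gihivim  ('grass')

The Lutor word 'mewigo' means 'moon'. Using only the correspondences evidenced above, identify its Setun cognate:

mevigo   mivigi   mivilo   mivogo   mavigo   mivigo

mivigo

medorit ~ midorit, negotor ~ nigotor — Lutor e corresponds to Setun i after a consonant, before a consonant other than r, m, n, p, b, f, v.
gihewim ~ gihivim — Lutor w corresponds to Setun v between vowels (before a front vowel).
Applying these to Lutor 'mewigo':
  mewigo → miwigo   (e→i after a consonant, before a consonant other than r, m, n, p, b, f, v)
  miwigo → mivigo   (w→v between vowels (before a front vowel))
So the Setun cognate is 'mivigo'.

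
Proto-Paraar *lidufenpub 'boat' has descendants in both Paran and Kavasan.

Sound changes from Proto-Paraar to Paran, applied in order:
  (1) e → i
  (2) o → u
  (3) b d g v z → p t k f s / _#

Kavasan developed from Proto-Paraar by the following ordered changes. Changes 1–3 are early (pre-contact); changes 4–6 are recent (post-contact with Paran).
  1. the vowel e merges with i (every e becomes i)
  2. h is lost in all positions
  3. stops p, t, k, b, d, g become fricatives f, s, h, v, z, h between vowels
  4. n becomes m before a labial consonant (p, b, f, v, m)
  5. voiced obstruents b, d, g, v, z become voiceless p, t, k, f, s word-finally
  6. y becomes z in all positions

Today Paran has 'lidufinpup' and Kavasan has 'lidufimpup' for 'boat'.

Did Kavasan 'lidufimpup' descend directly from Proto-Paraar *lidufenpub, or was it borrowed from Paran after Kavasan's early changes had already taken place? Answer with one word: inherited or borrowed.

If inherited, *lidufenpub would pass through all of Kavasan's changes:
Kavasan: start from *lidufenpub.
  rule 1 (vowel merger): lidufenpub → lidufinpub
  rule 2: no change — lidufinpub
  rule 3 (intervocalic lenition): lidufinpub → lizufinpub
  rule 4 (nasal place assimilation): lizufinpub → lizufimpub
  rule 5 (final devoicing): lizufimpub → lizufimpup
  rule 6: no change — lizufimpup
  ⇒ Kavasan lizufimpup
If borrowed from Paran 'lidufinpup' after the early changes, it would undergo only the recent ones:
  rule 4 (nasal place assimilation): lidufinpup → lidufimpup
  rule 5 (final devoicing): no change (lidufimpup)
  rule 6 (unconditioned shift): no change (lidufimpup)
  ⇒ as a loan: lidufimpup
Kavasan 'lidufimpup' matches the loan outcome 'lidufimpup', not the inherited 'lizufimpup' — it skipped the early Kavasan changes, so it was borrowed from Paran.

borrowed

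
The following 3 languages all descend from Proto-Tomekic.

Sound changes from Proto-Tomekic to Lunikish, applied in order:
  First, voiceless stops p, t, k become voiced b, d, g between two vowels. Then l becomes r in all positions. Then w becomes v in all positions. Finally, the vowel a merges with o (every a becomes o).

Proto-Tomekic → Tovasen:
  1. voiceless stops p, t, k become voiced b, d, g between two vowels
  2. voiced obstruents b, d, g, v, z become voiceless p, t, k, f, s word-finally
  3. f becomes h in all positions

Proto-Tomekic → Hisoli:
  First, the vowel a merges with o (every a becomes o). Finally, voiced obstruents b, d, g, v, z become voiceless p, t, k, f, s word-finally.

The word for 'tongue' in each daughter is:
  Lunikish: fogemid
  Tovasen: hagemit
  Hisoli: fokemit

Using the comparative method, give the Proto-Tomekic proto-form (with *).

*fakemid

Position 2: Lunikish has o, Tovasen has a, Hisoli has o. Tovasen preserves a here (none of its changes turn any other segment into a), so the proto-segment is *a.
Position 3: Lunikish has g, Tovasen has g, Hisoli has k. Taking the neighbouring segments as reconstructed: Lunikish g could go back to *k or *g; Tovasen g could go back to *k or *g; Hisoli k can only go back to *k — the one source consistent with every daughter is *k.
Continuing position by position gives *fakemid; check it forward:
Lunikish: *fakemid
  fakemid → fagemid   [intervocalic voicing]
  fagemid (rule 2 does not apply)
  fagemid (rule 3 does not apply)
  fagemid → fogemid   [vowel merger]
  giving Lunikish fogemid.
Tovasen: *fakemid
  fakemid → fagemid   [intervocalic voicing]
  fagemid → fagemit   [final devoicing]
  fagemit → hagemit   [unconditioned shift]
  giving Tovasen hagemit.
Hisoli: *fakemid
  fakemid → fokemid   [vowel merger]
  fokemid → fokemit   [final devoicing]
  giving Hisoli fokemit.
No other proto-form is consistent with every reflex, so the reconstruction is *fakemid.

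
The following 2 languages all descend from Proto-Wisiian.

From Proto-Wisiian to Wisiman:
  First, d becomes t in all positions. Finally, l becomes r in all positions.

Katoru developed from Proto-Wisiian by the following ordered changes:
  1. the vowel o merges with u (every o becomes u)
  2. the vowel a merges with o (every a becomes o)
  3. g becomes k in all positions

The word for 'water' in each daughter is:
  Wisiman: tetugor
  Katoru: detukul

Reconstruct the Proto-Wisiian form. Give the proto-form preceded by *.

*detugol

Position 6: Wisiman has o, Katoru has u. Wisiman preserves o here (none of its changes turn any other segment into o), so the proto-segment is *o.
Position 7: Wisiman has r, Katoru has l. Katoru preserves l here (none of its changes turn any other segment into l), so the proto-segment is *l.
Position 5: Wisiman has g, Katoru has k. Wisiman preserves g here (none of its changes turn any other segment into g), so the proto-segment is *g.
Verify the candidate proto-form against each daughter:
Wisiman: *detugol
  detugol → tetugol   [unconditioned shift]
  tetugol → tetugor   [unconditioned shift]
  giving Wisiman tetugor.
Katoru: *detugol
  detugol → detugul   [vowel merger]
  detugul (rule 2 does not apply)
  detugul → detukul   [unconditioned shift]
  giving Katoru detukul.
Only *detugol yields all of Wisiman tetugor, Katoru detukul.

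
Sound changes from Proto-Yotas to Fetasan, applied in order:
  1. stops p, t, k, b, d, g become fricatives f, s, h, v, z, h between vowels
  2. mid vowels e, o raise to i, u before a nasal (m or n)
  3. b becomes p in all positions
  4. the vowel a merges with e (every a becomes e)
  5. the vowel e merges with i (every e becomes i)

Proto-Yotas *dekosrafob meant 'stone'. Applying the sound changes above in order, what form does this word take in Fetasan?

dihosrifop

Fetasan: *dekosrafob
  dekosrafob → dehosrafob   [intervocalic lenition]
  dehosrafob (rule 2 does not apply)
  dehosrafob → dehosrafop   [unconditioned shift]
  dehosrafop → dehosrefop   [vowel merger]
  dehosrefop → dihosrifop   [vowel merger]
  giving Fetasan dihosrifop.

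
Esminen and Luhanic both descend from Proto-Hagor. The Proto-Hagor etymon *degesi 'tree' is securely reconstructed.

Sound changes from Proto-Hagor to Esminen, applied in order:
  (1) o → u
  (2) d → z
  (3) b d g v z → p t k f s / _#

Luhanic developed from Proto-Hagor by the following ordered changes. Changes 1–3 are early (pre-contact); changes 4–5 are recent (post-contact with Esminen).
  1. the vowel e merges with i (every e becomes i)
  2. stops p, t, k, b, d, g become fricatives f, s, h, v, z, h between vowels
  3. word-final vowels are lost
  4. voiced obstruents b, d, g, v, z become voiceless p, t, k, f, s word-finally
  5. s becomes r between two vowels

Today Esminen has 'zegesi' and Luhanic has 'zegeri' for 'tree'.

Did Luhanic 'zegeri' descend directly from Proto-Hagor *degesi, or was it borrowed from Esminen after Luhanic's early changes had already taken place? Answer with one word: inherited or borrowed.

If inherited, *degesi would pass through all of Luhanic's changes:
Luhanic: *degesi
  degesi → digisi   [vowel merger]
  digisi → dihisi   [intervocalic lenition]
  dihisi → dihis   [apocope]
  dihis (rule 4 does not apply)
  dihis (rule 5 does not apply)
  giving Luhanic dihis.
If borrowed from Esminen 'zegesi' after the early changes, it would undergo only the recent ones:
  rule 4 (final devoicing): no change (zegesi)
  rule 5 (rhotacism): zegesi → zegeri
  ⇒ as a loan: zegeri
Luhanic 'zegeri' matches the loan outcome 'zegeri', not the inherited 'dihis' — it skipped the early Luhanic changes, so it was borrowed from Esminen.

borrowed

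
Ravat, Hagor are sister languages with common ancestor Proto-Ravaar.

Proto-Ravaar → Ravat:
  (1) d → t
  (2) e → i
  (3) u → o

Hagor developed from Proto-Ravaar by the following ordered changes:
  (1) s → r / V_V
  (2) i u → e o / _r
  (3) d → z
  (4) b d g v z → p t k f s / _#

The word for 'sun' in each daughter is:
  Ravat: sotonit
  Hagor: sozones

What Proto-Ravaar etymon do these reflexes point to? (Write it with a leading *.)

*sodoned

Position 3: Ravat has t, Hagor has z. Taking the neighbouring segments as reconstructed: Ravat t could go back to *t or *d; Hagor z could go back to *d or *z — the one source consistent with every daughter is *d.
Position 7: Ravat has t, Hagor has s. Taking the neighbouring segments as reconstructed: Ravat t could go back to *t or *d; Hagor s could go back to *d or *s or *z — the one source consistent with every daughter is *d.
Position 6: Ravat has i, Hagor has e. Taking the neighbouring segments as reconstructed: Ravat i could go back to *e or *i; Hagor e can only go back to *e — the one source consistent with every daughter is *e.
Continuing position by position gives *sodoned; check it forward:
Ravat: *sodoned > sotonet > sotonit  (by unconditioned shift, vowel merger)
Hagor: start from *sodoned.
  rule 1: no change — sodoned
  rule 2: no change — sodoned
  rule 3 (unconditioned shift): sodoned → sozonez
  rule 4 (final devoicing): sozonez → sozones
  ⇒ Hagor sozones
*sodoned is the unique common source.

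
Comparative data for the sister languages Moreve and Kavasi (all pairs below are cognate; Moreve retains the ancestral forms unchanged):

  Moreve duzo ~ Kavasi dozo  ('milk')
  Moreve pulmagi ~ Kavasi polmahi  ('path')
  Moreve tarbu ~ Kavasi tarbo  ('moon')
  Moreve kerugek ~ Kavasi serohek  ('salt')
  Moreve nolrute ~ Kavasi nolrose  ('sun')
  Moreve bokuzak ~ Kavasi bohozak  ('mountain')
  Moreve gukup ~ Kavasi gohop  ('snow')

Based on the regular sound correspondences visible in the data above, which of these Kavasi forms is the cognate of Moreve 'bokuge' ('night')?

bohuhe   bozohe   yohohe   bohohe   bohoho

bokuzak ~ bohozak, gukup ~ gohop — Moreve k corresponds to Kavasi h between vowels (before a back vowel).
duzo ~ dozo, pulmagi ~ polmahi — Moreve u corresponds to Kavasi o after a consonant, before a consonant other than r, m, n, p, b, f, v.
kerugek ~ serohek — Moreve g corresponds to Kavasi h between vowels (before a front vowel).
Applying these to Moreve 'bokuge':
  bokuge → bohuge   (k→h between vowels (before a back vowel))
  bohuge → bohoge   (u→o after a consonant, before a consonant other than r, m, n, p, b, f, v)
  bohoge → bohohe   (g→h between vowels (before a front vowel))
So the Kavasi cognate is 'bohohe'.

bohohe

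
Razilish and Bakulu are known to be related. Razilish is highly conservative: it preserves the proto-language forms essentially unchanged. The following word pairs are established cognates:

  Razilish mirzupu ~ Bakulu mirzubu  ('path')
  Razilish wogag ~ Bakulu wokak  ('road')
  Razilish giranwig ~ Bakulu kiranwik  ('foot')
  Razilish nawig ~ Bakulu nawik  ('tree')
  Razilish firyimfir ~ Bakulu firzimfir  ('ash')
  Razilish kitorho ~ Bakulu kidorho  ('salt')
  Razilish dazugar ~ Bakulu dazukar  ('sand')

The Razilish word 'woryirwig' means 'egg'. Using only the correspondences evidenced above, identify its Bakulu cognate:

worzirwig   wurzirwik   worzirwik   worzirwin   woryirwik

firyimfir ~ firzimfir — Razilish y corresponds to Bakulu z after a consonant, before a front vowel.
wogag ~ wokak, giranwig ~ kiranwik — Razilish g corresponds to Bakulu k word-finally.
Applying these to Razilish 'woryirwig':
  woryirwig → worzirwig   (y→z after a consonant, before a front vowel)
  worzirwig → worzirwik   (g→k word-finally)
So the Bakulu cognate is 'worzirwik'.

worzirwik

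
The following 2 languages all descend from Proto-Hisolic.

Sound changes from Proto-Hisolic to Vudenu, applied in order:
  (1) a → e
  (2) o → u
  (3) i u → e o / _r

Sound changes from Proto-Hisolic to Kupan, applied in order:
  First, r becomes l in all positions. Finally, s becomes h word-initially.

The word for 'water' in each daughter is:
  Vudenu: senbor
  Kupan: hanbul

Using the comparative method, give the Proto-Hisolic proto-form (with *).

*sanbur

Position 5: Vudenu has o, Kupan has u. Kupan preserves u here (none of its changes turn any other segment into u), so the proto-segment is *u.
Position 1: Vudenu has s, Kupan has h. Vudenu preserves s here (none of its changes turn any other segment into s), so the proto-segment is *s.
Position 6: Vudenu has r, Kupan has l. Vudenu preserves r here (none of its changes turn any other segment into r), so the proto-segment is *r.
Verify the candidate proto-form against each daughter:
Vudenu: *sanbur > senbur > senbor  (by vowel merger, pre-rhotic lowering)
Kupan: *sanbur > sanbul > hanbul  (by unconditioned shift, debuccalisation)
*sanbur is the unique common source.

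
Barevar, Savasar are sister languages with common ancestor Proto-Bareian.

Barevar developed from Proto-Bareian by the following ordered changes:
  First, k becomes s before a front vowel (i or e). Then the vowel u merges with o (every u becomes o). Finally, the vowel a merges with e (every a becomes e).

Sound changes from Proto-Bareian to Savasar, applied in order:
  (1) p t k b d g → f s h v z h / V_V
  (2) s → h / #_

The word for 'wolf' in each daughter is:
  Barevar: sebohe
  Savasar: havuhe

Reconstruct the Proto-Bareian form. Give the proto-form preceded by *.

Position 4: Barevar has o, Savasar has u. Savasar preserves u here (none of its changes turn any other segment into u), so the proto-segment is *u.
Position 2: Barevar has e, Savasar has a. Savasar preserves a here (none of its changes turn any other segment into a), so the proto-segment is *a.
Position 1: Barevar has s, Savasar has h. Taking the neighbouring segments as reconstructed: Barevar s can only go back to *s; Savasar h could go back to *s or *h — the one source consistent with every daughter is *s.
This points to *sabuhe. Verify forward in each daughter:
Barevar: start from *sabuhe.
  rule 1: no change — sabuhe
  rule 2 (vowel merger): sabuhe → sabohe
  rule 3 (vowel merger): sabohe → sebohe
  ⇒ Barevar sebohe
Savasar: *sabuhe > savuhe > havuhe  (by intervocalic lenition, debuccalisation)
*sabuhe is the unique common source.

*sabuhe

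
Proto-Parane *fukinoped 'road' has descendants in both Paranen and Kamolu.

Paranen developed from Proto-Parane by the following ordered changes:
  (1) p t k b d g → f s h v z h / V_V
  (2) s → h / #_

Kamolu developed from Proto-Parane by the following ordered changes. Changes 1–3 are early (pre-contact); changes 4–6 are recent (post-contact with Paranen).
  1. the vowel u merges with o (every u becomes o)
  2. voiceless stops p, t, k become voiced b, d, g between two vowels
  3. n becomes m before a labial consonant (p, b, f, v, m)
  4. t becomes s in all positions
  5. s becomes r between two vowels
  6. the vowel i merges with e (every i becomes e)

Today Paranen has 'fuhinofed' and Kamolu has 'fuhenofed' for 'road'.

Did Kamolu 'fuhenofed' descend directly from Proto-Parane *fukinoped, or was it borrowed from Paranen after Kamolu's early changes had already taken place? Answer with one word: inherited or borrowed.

borrowed

If inherited, *fukinoped would pass through all of Kamolu's changes:
Kamolu: *fukinoped
  fukinoped → fokinoped   [vowel merger]
  fokinoped → foginobed   [intervocalic voicing]
  foginobed (rule 3 does not apply)
  foginobed (rule 4 does not apply)
  foginobed (rule 5 does not apply)
  foginobed → fogenobed   [vowel merger]
  giving Kamolu fogenobed.
If borrowed from Paranen 'fuhinofed' after the early changes, it would undergo only the recent ones:
  rule 4 (unconditioned shift): no change (fuhinofed)
  rule 5 (rhotacism): no change (fuhinofed)
  rule 6 (vowel merger): fuhinofed → fuhenofed
  ⇒ as a loan: fuhenofed
Kamolu 'fuhenofed' matches the loan outcome 'fuhenofed', not the inherited 'fogenobed' — it skipped the early Kamolu changes, so it was borrowed from Paranen.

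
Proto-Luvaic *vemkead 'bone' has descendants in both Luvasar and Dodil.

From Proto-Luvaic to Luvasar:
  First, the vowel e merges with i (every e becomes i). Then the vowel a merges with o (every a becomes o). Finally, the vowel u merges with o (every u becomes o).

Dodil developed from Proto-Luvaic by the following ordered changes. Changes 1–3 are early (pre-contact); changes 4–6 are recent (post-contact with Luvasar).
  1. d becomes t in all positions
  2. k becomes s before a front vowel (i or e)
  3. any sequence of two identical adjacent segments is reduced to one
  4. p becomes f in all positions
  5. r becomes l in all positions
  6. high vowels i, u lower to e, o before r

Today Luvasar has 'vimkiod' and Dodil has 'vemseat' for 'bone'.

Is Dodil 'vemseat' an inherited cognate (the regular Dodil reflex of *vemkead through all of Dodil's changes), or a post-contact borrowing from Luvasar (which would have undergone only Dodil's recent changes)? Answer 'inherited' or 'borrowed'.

inherited

If inherited, *vemkead would pass through all of Dodil's changes:
Dodil: *vemkead > vemkeat > vemseat  (by unconditioned shift, palatalisation)
If borrowed from Luvasar 'vimkiod' after the early changes, it would undergo only the recent ones:
  rule 4 (unconditioned shift): no change (vimkiod)
  rule 5 (unconditioned shift): no change (vimkiod)
  rule 6 (pre-rhotic lowering): no change (vimkiod)
  ⇒ as a loan: vimkiod
Dodil 'vemseat' matches the inherited outcome exactly, so it is an inherited cognate, not a loan.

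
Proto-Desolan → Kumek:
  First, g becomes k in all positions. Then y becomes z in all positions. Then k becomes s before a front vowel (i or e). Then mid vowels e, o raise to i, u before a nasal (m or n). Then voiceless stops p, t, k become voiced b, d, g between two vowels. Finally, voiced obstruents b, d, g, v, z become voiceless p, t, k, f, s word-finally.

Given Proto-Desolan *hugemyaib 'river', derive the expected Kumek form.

Kumek: *hugemyaib
  hugemyaib → hukemyaib   [unconditioned shift]
  hukemyaib → hukemzaib   [unconditioned shift]
  hukemzaib → husemzaib   [palatalisation]
  husemzaib → husimzaib   [pre-nasal raising]
  husimzaib (rule 5 does not apply)
  husimzaib → husimzaip   [final devoicing]
  giving Kumek husimzaip.

husimzaip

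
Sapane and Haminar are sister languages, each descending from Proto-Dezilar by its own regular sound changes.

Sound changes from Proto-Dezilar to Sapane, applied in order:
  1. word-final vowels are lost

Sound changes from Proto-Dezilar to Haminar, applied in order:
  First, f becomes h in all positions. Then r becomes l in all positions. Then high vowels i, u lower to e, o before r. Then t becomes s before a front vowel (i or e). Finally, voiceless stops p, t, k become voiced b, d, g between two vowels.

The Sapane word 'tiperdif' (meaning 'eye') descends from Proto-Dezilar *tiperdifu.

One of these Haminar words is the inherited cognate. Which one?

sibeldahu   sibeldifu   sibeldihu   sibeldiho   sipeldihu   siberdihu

sibeldihu

Haminar: *tiperdifu
  tiperdifu → tiperdihu   [unconditioned shift]
  tiperdihu → tipeldihu   [unconditioned shift]
  tipeldihu (rule 3 does not apply)
  tipeldihu → sipeldihu   [palatalisation]
  sipeldihu → sibeldihu   [intervocalic voicing]
  giving Haminar sibeldihu.
The other candidates each miss or misapply at least one Haminar change.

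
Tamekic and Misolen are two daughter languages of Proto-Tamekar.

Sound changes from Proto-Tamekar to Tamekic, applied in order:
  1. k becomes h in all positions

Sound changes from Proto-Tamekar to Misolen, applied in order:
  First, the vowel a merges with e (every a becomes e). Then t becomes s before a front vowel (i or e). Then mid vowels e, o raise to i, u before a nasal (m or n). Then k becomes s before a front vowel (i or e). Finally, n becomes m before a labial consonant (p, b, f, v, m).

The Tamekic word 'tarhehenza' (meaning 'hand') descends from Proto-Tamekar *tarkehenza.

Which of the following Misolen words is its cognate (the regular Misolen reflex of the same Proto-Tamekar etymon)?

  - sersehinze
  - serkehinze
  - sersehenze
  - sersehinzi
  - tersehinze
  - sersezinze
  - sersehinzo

Misolen: *tarkehenza > terkehenze > serkehenze > serkehinze > sersehinze  (by vowel merger, palatalisation, pre-nasal raising, palatalisation)

sersehinze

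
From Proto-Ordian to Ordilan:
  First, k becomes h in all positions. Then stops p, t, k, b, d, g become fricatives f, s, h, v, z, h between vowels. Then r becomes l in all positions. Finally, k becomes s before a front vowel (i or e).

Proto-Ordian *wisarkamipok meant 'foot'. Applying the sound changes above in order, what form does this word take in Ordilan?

Ordilan: start from *wisarkamipok.
  rule 1 (unconditioned shift): wisarkamipok → wisarhamipoh
  rule 2 (intervocalic lenition): wisarhamipoh → wisarhamifoh
  rule 3 (unconditioned shift): wisarhamifoh → wisalhamifoh
  rule 4: no change — wisalhamifoh
  ⇒ Ordilan wisalhamifoh

wisalhamifoh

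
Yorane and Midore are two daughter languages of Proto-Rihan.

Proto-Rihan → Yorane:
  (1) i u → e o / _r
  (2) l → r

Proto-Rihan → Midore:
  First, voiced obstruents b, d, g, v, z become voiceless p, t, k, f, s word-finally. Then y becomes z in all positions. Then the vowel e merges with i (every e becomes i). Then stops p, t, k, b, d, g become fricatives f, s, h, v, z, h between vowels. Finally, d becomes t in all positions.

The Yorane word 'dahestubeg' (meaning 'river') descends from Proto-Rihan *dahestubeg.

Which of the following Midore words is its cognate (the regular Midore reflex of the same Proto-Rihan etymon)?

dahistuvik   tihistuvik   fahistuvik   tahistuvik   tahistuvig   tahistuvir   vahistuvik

tahistuvik

Midore: start from *dahestubeg.
  rule 1 (final devoicing): dahestubeg → dahestubek
  rule 2: no change — dahestubek
  rule 3 (vowel merger): dahestubek → dahistubik
  rule 4 (intervocalic lenition): dahistubik → dahistuvik
  rule 5 (unconditioned shift): dahistuvik → tahistuvik
  ⇒ Midore tahistuvik
Among the options, 'tahistuvik' alone shows every Midore change applied in order.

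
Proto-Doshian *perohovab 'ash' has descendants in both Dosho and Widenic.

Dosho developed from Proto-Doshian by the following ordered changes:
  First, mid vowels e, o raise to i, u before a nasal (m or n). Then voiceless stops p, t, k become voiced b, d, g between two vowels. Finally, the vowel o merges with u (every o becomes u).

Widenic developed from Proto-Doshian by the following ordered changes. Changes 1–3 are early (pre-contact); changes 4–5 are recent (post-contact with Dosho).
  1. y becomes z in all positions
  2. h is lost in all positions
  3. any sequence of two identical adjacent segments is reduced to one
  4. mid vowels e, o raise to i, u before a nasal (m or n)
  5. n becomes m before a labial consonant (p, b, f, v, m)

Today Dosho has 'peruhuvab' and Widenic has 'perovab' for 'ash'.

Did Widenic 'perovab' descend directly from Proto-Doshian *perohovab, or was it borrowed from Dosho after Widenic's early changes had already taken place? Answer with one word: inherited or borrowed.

If inherited, *perohovab would pass through all of Widenic's changes:
Widenic: *perohovab > peroovab > perovab  (by h-loss, degemination)
If borrowed from Dosho 'peruhuvab' after the early changes, it would undergo only the recent ones:
  rule 4 (pre-nasal raising): no change (peruhuvab)
  rule 5 (nasal place assimilation): no change (peruhuvab)
  ⇒ as a loan: peruhuvab
Widenic 'perovab' matches the inherited outcome exactly, so it is an inherited cognate, not a loan.

inherited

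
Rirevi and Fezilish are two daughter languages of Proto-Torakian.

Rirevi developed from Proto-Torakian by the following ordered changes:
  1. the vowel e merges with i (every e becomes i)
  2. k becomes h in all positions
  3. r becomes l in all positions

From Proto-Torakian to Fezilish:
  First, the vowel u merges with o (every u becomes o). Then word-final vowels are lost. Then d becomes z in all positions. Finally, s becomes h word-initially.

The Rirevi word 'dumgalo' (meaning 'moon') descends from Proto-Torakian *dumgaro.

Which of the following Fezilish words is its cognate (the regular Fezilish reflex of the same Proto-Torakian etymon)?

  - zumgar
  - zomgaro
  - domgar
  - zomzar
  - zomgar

Fezilish: *dumgaro > domgaro > domgar > zomgar  (by vowel merger, apocope, unconditioned shift)
Only 'zomgar' matches the regular Fezilish development of *dumgaro.

zomgar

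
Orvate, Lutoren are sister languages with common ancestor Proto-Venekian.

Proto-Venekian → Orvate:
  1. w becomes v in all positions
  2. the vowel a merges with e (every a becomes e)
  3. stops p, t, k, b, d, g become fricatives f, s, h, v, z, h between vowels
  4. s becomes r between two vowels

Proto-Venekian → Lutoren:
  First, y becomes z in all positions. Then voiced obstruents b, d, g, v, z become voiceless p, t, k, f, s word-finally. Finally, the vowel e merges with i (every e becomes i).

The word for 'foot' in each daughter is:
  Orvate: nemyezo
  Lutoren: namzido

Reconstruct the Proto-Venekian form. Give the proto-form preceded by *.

Position 5: Orvate has e, Lutoren has i. Taking the neighbouring segments as reconstructed: Orvate e could go back to *a or *e; Lutoren i could go back to *e or *i — the one source consistent with every daughter is *e.
Position 2: Orvate has e, Lutoren has a. Lutoren preserves a here (none of its changes turn any other segment into a), so the proto-segment is *a.
This points to *namyedo. Verify forward in each daughter:
Orvate: start from *namyedo.
  rule 1: no change — namyedo
  rule 2 (vowel merger): namyedo → nemyedo
  rule 3 (intervocalic lenition): nemyedo → nemyezo
  rule 4: no change — nemyezo
  ⇒ Orvate nemyezo
Lutoren: *namyedo > namzedo > namzido  (by unconditioned shift, vowel merger)
No other proto-form is consistent with every reflex, so the reconstruction is *namyedo.

*namyedo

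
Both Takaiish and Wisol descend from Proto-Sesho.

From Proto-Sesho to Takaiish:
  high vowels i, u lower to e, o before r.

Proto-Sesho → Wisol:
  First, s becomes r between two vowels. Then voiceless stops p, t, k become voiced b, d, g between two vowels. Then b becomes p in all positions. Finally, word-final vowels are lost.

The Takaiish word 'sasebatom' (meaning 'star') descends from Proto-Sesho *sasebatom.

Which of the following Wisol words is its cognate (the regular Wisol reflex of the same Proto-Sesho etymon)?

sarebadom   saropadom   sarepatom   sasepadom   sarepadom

Wisol: start from *sasebatom.
  rule 1 (rhotacism): sasebatom → sarebatom
  rule 2 (intervocalic voicing): sarebatom → sarebadom
  rule 3 (unconditioned shift): sarebadom → sarepadom
  rule 4: no change — sarepadom
  ⇒ Wisol sarepadom
The other candidates each miss or misapply at least one Wisol change.

sarepadom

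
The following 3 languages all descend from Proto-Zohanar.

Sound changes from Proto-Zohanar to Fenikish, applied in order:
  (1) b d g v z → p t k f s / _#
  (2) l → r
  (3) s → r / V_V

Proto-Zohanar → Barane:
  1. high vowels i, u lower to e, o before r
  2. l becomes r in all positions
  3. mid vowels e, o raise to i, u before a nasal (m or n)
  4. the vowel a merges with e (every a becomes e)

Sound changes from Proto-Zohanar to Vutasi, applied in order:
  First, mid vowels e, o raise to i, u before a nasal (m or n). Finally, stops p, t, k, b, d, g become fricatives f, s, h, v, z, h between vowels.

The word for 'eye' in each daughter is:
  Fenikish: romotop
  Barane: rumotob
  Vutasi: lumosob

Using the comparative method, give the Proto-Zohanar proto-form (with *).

Position 5: Fenikish has t, Barane has t, Vutasi has s. Barane preserves t here (none of its changes turn any other segment into t), so the proto-segment is *t.
Position 7: Fenikish has p, Barane has b, Vutasi has b. Barane preserves b here (none of its changes turn any other segment into b), so the proto-segment is *b.
This points to *lomotob. Verify forward in each daughter:
Fenikish: start from *lomotob.
  rule 1 (final devoicing): lomotob → lomotop
  rule 2 (unconditioned shift): lomotop → romotop
  rule 3: no change — romotop
  ⇒ Fenikish romotop
Barane: *lomotob > romotob > rumotob  (by unconditioned shift, pre-nasal raising)
Vutasi: *lomotob
  lomotob → lumotob   [pre-nasal raising]
  lumotob → lumosob   [intervocalic lenition]
  giving Vutasi lumosob.
*lomotob is the unique common source.

*lomotob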